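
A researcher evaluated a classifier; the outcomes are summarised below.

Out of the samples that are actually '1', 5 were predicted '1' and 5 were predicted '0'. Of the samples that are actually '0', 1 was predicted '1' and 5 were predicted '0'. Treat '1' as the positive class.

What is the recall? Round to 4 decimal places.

0.5000

Recall = TP/(TP+FN) = 5/(5+5) = 5/10 = 0.5000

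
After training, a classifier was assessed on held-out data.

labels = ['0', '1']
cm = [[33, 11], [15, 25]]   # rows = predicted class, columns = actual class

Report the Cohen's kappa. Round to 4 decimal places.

Observed agreement pₒ = trace/N = 58/84 = 0.69048
Expected agreement pₑ = Σ (rowᵢ·colᵢ)/N² = (48·44 + 36·40)/84² = 0.50340
κ = (pₒ − pₑ)/(1 − pₑ) = (0.69048 − 0.50340)/(1 − 0.50340) = 0.3767

0.3767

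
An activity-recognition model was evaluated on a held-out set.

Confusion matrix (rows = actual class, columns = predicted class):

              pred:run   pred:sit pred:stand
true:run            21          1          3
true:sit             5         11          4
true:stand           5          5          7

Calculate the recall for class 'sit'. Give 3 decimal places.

0.550

Take TP from the diagonal, FP from the rest of the 'sit' prediction marginal, FN from the rest of the 'sit' actual marginal.
recall = TP/(TP+FN).
sit: TP=11, FN=5+4=9 → 11/20 = 0.5500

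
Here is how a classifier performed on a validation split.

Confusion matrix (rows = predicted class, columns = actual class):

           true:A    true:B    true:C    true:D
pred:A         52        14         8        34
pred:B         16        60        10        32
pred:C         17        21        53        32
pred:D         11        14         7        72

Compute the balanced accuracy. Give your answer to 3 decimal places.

Balanced accuracy = mean of per-class recall.
  A: recall = 52/96 = 0.5417
  B: recall = 60/109 = 0.5505
  C: recall = 53/78 = 0.6795
  D: recall = 72/170 = 0.4235
Mean = (0.5417 + 0.5505 + 0.6795 + 0.4235) / 4 = 0.549

0.549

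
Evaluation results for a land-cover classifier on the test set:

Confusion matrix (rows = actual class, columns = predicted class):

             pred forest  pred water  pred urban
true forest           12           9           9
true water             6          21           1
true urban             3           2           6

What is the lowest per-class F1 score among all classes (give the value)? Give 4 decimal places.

0.4444

Per-class F1 score (2·TP/(2·TP+FP+FN)):
  forest: TP=12, FP=6+3=9, FN=9+9=18 → 24/51 = 0.47059
  water: TP=21, FP=9+2=11, FN=6+1=7 → 42/60 = 0.70000
  urban: TP=6, FP=9+1=10, FN=3+2=5 → 12/27 = 0.44444
Lowest is class 'urban' with F1 score = 0.4444.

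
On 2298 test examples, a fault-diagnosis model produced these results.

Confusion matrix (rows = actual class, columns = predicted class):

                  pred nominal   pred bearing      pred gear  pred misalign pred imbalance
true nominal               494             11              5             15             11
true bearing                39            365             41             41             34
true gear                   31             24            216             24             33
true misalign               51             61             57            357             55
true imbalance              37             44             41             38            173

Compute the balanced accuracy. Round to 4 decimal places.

0.6832

Balanced accuracy = mean of per-class recall.
  nominal: recall = 494/536 = 0.92164
  bearing: recall = 365/520 = 0.70192
  gear: recall = 216/328 = 0.65854
  misalign: recall = 357/581 = 0.61446
  imbalance: recall = 173/333 = 0.51952
Mean = (0.92164 + 0.70192 + 0.65854 + 0.61446 + 0.51952) / 5 = 0.6832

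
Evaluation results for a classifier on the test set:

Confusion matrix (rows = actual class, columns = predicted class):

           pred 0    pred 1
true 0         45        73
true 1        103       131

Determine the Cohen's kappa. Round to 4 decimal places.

-0.0553

Observed agreement pₒ = trace/N = 176/352 = 0.50000
Expected agreement pₑ = Σ (rowᵢ·colᵢ)/N² = (118·148 + 234·204)/352² = 0.52621
κ = (pₒ − pₑ)/(1 − pₑ) = (0.50000 − 0.52621)/(1 − 0.52621) = -0.0553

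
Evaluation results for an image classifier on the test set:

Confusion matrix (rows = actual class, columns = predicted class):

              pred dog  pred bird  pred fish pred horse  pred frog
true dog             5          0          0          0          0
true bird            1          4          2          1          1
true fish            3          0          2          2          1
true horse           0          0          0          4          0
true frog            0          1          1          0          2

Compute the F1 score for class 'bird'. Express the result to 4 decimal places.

0.5714

Treat 'bird' as positive and all other classes as negative.
F1 score = 2·TP/(2·TP+FP+FN).
bird: TP=4, FP=0+0+0+1=1, FN=1+2+1+1=5 → 8/14 = 0.57143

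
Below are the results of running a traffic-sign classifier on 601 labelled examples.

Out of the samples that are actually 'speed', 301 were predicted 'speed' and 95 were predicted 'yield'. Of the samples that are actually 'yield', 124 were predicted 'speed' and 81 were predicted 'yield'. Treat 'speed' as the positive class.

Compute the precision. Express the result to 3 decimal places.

0.708

Precision = TP/(TP+FP) = 301/(301+124) = 301/425 = 0.708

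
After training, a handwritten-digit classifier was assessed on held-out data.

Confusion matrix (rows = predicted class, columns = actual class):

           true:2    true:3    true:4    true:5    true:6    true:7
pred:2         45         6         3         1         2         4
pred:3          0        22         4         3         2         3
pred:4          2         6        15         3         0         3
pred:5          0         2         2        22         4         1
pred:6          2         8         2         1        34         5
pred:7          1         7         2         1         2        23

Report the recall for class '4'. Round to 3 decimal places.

Take TP from the diagonal, FP from the rest of the '4' prediction marginal, FN from the rest of the '4' actual marginal.
recall = TP/(TP+FN).
4: TP=15, FN=3+4+2+2+2=13 → 15/28 = 0.5357

0.536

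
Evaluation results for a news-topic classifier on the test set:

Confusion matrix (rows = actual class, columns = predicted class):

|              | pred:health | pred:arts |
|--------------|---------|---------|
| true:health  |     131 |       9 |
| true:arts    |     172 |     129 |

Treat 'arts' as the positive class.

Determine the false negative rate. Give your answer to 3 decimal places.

0.571

FNR = FN/(FN+TP) = 172/(172+129) = 0.571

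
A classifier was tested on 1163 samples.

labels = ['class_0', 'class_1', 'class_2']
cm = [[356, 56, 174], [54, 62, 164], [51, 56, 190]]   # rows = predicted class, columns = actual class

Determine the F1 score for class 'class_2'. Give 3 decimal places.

Take TP from the diagonal, FP from the rest of the 'class_2' prediction marginal, FN from the rest of the 'class_2' actual marginal.
F1 score = 2·TP/(2·TP+FP+FN).
class_2: TP=190, FP=51+56=107, FN=174+164=338 → 380/825 = 0.4606

0.461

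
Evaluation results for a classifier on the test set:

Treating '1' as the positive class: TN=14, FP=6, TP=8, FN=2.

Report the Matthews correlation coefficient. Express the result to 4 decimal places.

0.4725

MCC = (TP·TN − FP·FN) / √((TP+FP)(TP+FN)(TN+FP)(TN+FN))
Numerator = 8·14 − 6·2 = 100
Denominator = √(14·10·20·16) = √44800 = 211.6601
MCC = 100 / 211.6601 = 0.4725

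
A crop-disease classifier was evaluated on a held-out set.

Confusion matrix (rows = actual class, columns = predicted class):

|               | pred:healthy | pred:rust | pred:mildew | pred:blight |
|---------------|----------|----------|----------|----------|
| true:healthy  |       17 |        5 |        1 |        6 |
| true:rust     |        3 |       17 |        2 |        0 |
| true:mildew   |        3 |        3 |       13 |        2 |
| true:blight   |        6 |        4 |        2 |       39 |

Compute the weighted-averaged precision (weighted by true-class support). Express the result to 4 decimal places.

0.7104

Per-class precision (TP/(TP+FP)):
  healthy: TP=17, FP=3+3+6=12 → 17/29 = 0.58621
  rust: TP=17, FP=5+3+4=12 → 17/29 = 0.58621
  mildew: TP=13, FP=1+2+2=5 → 13/18 = 0.72222
  blight: TP=39, FP=6+0+2=8 → 39/47 = 0.82979
Weighted-precision = Σ (supportᵢ/N)·precisionᵢ with N=123: (29/123)·0.58621 + (22/123)·0.58621 + (21/123)·0.72222 + (51/123)·0.82979 = 0.7104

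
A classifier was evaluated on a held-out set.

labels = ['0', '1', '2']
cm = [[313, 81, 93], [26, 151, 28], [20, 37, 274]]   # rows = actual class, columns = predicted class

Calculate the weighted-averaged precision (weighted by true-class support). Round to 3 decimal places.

0.752

Per-class precision (TP/(TP+FP)):
  0: TP=313, FP=26+20=46 → 313/359 = 0.8719
  1: TP=151, FP=81+37=118 → 151/269 = 0.5613
  2: TP=274, FP=93+28=121 → 274/395 = 0.6937
Weighted-precision = Σ (supportᵢ/N)·precisionᵢ with N=1023: (487/1023)·0.8719 + (205/1023)·0.5613 + (331/1023)·0.6937 = 0.752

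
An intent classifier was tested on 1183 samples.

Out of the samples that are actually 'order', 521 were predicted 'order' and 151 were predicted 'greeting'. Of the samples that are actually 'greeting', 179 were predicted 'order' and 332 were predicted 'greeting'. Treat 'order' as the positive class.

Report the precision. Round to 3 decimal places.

0.744

Precision = TP/(TP+FP) = 521/(521+179) = 521/700 = 0.744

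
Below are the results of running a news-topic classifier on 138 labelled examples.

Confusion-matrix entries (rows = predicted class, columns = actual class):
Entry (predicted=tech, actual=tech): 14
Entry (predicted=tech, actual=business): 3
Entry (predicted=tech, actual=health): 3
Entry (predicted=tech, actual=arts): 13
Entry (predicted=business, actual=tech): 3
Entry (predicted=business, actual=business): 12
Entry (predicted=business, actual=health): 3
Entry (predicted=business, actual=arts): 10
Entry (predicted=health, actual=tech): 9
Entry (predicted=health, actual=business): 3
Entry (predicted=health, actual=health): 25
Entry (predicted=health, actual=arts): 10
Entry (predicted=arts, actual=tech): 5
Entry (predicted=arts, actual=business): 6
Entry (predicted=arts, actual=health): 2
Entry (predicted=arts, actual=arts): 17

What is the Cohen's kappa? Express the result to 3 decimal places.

0.324

Observed agreement pₒ = trace/N = 68/138 = 0.4928
Expected agreement pₑ = Σ (rowᵢ·colᵢ)/N² = (31·33 + 24·28 + 33·47 + 50·30)/138² = 0.2492
κ = (pₒ − pₑ)/(1 − pₑ) = (0.4928 − 0.2492)/(1 − 0.2492) = 0.324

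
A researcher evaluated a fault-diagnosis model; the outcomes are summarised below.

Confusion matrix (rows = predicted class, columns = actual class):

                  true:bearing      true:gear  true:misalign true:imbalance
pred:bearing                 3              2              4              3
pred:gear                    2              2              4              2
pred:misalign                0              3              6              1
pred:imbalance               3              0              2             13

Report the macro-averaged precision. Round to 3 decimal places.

0.443

Per-class precision (TP/(TP+FP)):
  bearing: TP=3, FP=2+4+3=9 → 3/12 = 0.2500
  gear: TP=2, FP=2+4+2=8 → 2/10 = 0.2000
  misalign: TP=6, FP=0+3+1=4 → 6/10 = 0.6000
  imbalance: TP=13, FP=3+0+2=5 → 13/18 = 0.7222
Macro-precision = mean = (0.2500 + 0.2000 + 0.6000 + 0.7222) / 4 = 0.443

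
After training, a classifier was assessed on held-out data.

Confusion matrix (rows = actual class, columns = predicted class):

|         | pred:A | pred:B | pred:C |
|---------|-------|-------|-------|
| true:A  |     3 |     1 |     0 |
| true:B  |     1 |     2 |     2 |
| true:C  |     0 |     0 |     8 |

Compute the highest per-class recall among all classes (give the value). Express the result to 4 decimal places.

1.0000

Per-class recall (TP/(TP+FN)):
  A: TP=3, FN=1+0=1 → 3/4 = 0.75000
  B: TP=2, FN=1+2=3 → 2/5 = 0.40000
  C: TP=8, FN=0+0=0 → 8/8 = 1.00000
Highest is class 'C' with recall = 1.0000.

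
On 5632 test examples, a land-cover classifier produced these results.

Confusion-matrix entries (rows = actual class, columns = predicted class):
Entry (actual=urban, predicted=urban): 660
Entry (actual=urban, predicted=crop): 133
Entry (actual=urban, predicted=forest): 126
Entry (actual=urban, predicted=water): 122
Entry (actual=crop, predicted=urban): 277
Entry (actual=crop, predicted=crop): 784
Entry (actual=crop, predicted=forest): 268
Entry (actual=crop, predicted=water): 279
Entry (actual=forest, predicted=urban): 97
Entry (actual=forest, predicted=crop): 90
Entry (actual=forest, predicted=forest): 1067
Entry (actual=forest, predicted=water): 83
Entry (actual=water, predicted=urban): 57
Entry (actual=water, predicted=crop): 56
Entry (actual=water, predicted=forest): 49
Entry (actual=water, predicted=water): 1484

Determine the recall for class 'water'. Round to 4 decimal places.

One-vs-rest for 'water': TP = diagonal; FP = other classes predicted 'water'; FN = 'water' predicted as other.
recall = TP/(TP+FN).
water: TP=1484, FN=57+56+49=162 → 1484/1646 = 0.90158

0.9016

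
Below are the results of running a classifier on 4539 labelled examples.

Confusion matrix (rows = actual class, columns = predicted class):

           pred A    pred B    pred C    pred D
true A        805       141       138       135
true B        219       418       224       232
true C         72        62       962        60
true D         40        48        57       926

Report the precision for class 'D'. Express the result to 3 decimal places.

Take TP from the diagonal, FP from the rest of the 'D' prediction marginal, FN from the rest of the 'D' actual marginal.
precision = TP/(TP+FP).
D: TP=926, FP=135+232+60=427 → 926/1353 = 0.6844

0.684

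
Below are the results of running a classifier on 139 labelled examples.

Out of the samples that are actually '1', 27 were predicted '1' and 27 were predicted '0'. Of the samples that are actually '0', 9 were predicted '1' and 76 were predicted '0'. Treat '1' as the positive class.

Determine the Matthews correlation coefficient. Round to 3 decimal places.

0.438

MCC = (TP·TN − FP·FN) / √((TP+FP)(TP+FN)(TN+FP)(TN+FN))
Numerator = 27·76 − 9·27 = 1809
Denominator = √(36·54·85·103) = √17019720 = 4125.4963
MCC = 1809 / 4125.4963 = 0.438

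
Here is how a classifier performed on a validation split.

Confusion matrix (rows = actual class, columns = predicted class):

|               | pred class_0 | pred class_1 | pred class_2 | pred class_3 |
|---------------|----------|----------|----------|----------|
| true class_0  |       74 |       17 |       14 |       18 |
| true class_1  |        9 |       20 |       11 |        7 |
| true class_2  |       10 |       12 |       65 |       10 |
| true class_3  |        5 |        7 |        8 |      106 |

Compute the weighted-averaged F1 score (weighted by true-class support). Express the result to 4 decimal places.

0.6752

Per-class F1 score (2·TP/(2·TP+FP+FN)):
  class_0: TP=74, FP=9+10+5=24, FN=17+14+18=49 → 148/221 = 0.66968
  class_1: TP=20, FP=17+12+7=36, FN=9+11+7=27 → 40/103 = 0.38835
  class_2: TP=65, FP=14+11+8=33, FN=10+12+10=32 → 130/195 = 0.66667
  class_3: TP=106, FP=18+7+10=35, FN=5+7+8=20 → 212/267 = 0.79401
Weighted-F1 score = Σ (supportᵢ/N)·F1 scoreᵢ with N=393: (123/393)·0.66968 + (47/393)·0.38835 + (97/393)·0.66667 + (126/393)·0.79401 = 0.6752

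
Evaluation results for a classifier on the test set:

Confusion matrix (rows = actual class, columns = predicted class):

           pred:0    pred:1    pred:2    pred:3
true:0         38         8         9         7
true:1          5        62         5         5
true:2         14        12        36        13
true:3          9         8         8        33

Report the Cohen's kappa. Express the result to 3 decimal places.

Observed agreement pₒ = trace/N = 169/272 = 0.6213
Expected agreement pₑ = Σ (rowᵢ·colᵢ)/N² = (62·66 + 77·90 + 75·58 + 58·58)/272² = 0.2532
κ = (pₒ − pₑ)/(1 − pₑ) = (0.6213 − 0.2532)/(1 − 0.2532) = 0.493

0.493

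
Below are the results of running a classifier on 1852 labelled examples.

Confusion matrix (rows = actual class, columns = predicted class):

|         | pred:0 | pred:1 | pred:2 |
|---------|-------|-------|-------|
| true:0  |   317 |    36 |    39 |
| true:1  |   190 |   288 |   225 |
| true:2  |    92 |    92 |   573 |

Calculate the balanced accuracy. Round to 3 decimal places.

Balanced accuracy = mean of per-class recall.
  0: recall = 317/392 = 0.8087
  1: recall = 288/703 = 0.4097
  2: recall = 573/757 = 0.7569
Mean = (0.8087 + 0.4097 + 0.7569) / 3 = 0.658

0.658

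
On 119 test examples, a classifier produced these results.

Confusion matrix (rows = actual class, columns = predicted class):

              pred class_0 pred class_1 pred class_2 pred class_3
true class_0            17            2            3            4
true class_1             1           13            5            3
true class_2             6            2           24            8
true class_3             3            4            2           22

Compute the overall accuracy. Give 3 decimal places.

0.639

Accuracy = trace / total = (17+13+24+22=76) / 119 = 76/119 = 0.639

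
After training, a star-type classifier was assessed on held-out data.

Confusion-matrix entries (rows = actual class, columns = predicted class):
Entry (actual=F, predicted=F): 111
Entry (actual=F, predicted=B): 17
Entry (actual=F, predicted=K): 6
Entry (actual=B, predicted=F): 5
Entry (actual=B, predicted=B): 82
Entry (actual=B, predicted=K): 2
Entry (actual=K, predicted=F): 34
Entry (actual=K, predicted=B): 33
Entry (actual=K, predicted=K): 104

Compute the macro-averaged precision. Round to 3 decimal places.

0.763

Per-class precision (TP/(TP+FP)):
  F: TP=111, FP=5+34=39 → 111/150 = 0.7400
  B: TP=82, FP=17+33=50 → 82/132 = 0.6212
  K: TP=104, FP=6+2=8 → 104/112 = 0.9286
Macro-precision = mean = (0.7400 + 0.6212 + 0.9286) / 3 = 0.763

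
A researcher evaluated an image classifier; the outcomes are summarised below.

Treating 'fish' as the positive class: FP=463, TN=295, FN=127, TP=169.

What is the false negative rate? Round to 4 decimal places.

0.4291

FNR = FN/(FN+TP) = 127/(127+169) = 0.4291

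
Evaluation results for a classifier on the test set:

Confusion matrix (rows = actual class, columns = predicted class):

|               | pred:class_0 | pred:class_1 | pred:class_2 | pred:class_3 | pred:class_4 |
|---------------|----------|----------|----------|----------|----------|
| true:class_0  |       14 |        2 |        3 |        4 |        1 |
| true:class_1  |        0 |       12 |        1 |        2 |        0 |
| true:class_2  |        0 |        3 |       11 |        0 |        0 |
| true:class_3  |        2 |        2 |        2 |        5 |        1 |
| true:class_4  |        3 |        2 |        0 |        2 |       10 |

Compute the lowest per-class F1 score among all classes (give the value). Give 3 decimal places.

Per-class F1 score (2·TP/(2·TP+FP+FN)):
  class_0: TP=14, FP=0+0+2+3=5, FN=2+3+4+1=10 → 28/43 = 0.6512
  class_1: TP=12, FP=2+3+2+2=9, FN=0+1+2+0=3 → 24/36 = 0.6667
  class_2: TP=11, FP=3+1+2+0=6, FN=0+3+0+0=3 → 22/31 = 0.7097
  class_3: TP=5, FP=4+2+0+2=8, FN=2+2+2+1=7 → 10/25 = 0.4000
  class_4: TP=10, FP=1+0+0+1=2, FN=3+2+0+2=7 → 20/29 = 0.6897
Lowest is class 'class_3' with F1 score = 0.400.

0.400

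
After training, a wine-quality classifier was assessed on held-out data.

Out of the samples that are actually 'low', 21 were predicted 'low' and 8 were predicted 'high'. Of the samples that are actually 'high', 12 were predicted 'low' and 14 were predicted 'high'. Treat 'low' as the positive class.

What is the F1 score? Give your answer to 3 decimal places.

0.677

Precision = TP/(TP+FP) = 21/33 = 0.6364
Recall = TP/(TP+FN) = 21/29 = 0.7241
F1 = 2·TP/(2·TP+FP+FN) = 42/62 = 0.677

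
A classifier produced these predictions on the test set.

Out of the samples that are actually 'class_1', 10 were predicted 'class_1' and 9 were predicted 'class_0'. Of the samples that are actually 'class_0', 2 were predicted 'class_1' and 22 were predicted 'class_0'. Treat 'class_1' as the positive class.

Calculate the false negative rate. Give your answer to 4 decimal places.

FNR = FN/(FN+TP) = 9/(9+10) = 0.4737

0.4737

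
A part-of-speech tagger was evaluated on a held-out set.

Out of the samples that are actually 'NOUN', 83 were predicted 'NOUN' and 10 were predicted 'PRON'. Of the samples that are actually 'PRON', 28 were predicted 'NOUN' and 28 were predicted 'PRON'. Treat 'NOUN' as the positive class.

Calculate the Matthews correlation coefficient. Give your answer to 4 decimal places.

0.4361

MCC = (TP·TN − FP·FN) / √((TP+FP)(TP+FN)(TN+FP)(TN+FN))
Numerator = 83·28 − 28·10 = 2044
Denominator = √(111·93·56·38) = √21967344 = 4686.9333
MCC = 2044 / 4686.9333 = 0.4361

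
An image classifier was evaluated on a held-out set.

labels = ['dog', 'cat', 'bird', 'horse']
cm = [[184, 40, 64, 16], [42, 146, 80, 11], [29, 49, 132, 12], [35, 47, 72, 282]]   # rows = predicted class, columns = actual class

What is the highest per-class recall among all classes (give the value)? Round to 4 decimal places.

0.8785

Per-class recall (TP/(TP+FN)):
  dog: TP=184, FN=42+29+35=106 → 184/290 = 0.63448
  cat: TP=146, FN=40+49+47=136 → 146/282 = 0.51773
  bird: TP=132, FN=64+80+72=216 → 132/348 = 0.37931
  horse: TP=282, FN=16+11+12=39 → 282/321 = 0.87850
Highest is class 'horse' with recall = 0.8785.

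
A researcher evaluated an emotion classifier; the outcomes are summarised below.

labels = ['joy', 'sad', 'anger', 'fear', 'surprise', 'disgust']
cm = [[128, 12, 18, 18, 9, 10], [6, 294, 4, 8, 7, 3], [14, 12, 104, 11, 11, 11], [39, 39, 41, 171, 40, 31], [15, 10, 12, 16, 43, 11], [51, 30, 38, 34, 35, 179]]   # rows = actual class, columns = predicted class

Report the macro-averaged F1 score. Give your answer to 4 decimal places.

0.5692

Per-class F1 score (2·TP/(2·TP+FP+FN)):
  joy: TP=128, FP=6+14+39+15+51=125, FN=12+18+18+9+10=67 → 256/448 = 0.57143
  sad: TP=294, FP=12+12+39+10+30=103, FN=6+4+8+7+3=28 → 588/719 = 0.81780
  anger: TP=104, FP=18+4+41+12+38=113, FN=14+12+11+11+11=59 → 208/380 = 0.54737
  fear: TP=171, FP=18+8+11+16+34=87, FN=39+39+41+40+31=190 → 342/619 = 0.55250
  surprise: TP=43, FP=9+7+11+40+35=102, FN=15+10+12+16+11=64 → 86/252 = 0.34127
  disgust: TP=179, FP=10+3+11+31+11=66, FN=51+30+38+34+35=188 → 358/612 = 0.58497
Macro-F1 score = mean = (0.57143 + 0.81780 + 0.54737 + 0.55250 + 0.34127 + 0.58497) / 6 = 0.5692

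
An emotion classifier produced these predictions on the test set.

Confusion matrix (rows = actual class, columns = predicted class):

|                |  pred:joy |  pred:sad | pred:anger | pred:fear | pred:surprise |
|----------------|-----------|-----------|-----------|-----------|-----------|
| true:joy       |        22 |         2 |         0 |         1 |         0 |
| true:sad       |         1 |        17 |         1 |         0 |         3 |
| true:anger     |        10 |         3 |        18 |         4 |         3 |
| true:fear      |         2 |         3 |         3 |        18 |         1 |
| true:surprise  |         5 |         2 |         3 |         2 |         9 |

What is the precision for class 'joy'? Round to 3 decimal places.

0.550

One-vs-rest for 'joy': TP = diagonal; FP = other classes predicted 'joy'; FN = 'joy' predicted as other.
precision = TP/(TP+FP).
joy: TP=22, FP=1+10+2+5=18 → 22/40 = 0.5500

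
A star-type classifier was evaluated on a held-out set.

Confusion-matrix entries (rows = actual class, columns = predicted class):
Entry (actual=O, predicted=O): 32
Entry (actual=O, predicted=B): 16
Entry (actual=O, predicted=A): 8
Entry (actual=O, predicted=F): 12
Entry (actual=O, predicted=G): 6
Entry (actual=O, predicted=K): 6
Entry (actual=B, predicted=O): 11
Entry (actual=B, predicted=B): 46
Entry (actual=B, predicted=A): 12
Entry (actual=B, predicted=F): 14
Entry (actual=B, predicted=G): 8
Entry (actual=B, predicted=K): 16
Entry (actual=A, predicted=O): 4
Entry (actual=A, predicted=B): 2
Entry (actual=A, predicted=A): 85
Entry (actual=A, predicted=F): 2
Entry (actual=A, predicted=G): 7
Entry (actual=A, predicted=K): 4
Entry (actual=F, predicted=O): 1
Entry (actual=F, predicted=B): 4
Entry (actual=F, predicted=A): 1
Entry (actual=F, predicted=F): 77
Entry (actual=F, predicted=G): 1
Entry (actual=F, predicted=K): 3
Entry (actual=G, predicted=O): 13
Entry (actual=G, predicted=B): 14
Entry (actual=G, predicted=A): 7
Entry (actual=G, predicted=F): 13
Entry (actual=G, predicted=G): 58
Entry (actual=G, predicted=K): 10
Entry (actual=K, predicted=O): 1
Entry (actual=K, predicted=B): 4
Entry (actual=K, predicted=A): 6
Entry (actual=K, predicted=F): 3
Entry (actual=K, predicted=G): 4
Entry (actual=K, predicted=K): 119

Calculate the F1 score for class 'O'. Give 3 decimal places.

Treat 'O' as positive and all other classes as negative.
F1 score = 2·TP/(2·TP+FP+FN).
O: TP=32, FP=11+4+1+13+1=30, FN=16+8+12+6+6=48 → 64/142 = 0.4507

0.451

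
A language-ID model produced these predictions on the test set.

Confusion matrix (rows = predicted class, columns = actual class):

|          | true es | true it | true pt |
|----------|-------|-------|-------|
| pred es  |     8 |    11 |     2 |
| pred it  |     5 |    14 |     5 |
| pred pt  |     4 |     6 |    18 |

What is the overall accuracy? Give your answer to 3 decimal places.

0.548

Accuracy = trace / total = (8+14+18=40) / 73 = 40/73 = 0.548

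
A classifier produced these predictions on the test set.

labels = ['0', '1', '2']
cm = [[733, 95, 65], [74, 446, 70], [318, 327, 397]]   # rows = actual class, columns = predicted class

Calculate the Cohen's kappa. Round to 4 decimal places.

0.4433

Observed agreement pₒ = trace/N = 1576/2525 = 0.62416
Expected agreement pₑ = Σ (rowᵢ·colᵢ)/N² = (893·1125 + 590·868 + 1042·532)/2525² = 0.32484
κ = (pₒ − pₑ)/(1 − pₑ) = (0.62416 − 0.32484)/(1 − 0.32484) = 0.4433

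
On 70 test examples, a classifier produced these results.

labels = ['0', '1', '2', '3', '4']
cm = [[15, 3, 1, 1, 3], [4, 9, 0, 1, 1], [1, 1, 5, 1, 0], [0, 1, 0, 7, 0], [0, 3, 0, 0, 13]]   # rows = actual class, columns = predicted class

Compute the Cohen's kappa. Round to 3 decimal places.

Observed agreement pₒ = trace/N = 49/70 = 0.7000
Expected agreement pₑ = Σ (rowᵢ·colᵢ)/N² = (23·20 + 15·17 + 8·6 + 8·10 + 16·17)/70² = 0.2276
κ = (pₒ − pₑ)/(1 − pₑ) = (0.7000 − 0.2276)/(1 − 0.2276) = 0.612

0.612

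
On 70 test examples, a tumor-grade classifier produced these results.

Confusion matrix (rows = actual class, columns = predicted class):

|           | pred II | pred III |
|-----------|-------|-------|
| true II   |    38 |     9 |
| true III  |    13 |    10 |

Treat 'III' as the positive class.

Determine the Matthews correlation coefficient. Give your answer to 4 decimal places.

0.2570

MCC = (TP·TN − FP·FN) / √((TP+FP)(TP+FN)(TN+FP)(TN+FN))
Numerator = 10·38 − 9·13 = 263
Denominator = √(19·23·47·51) = √1047489 = 1023.4691
MCC = 263 / 1023.4691 = 0.2570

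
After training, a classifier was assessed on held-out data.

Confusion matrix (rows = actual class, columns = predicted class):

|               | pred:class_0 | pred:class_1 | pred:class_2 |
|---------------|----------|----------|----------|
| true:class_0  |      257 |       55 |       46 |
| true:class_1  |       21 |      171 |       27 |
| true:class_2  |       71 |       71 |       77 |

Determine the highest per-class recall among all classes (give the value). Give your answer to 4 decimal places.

Per-class recall (TP/(TP+FN)):
  class_0: TP=257, FN=55+46=101 → 257/358 = 0.71788
  class_1: TP=171, FN=21+27=48 → 171/219 = 0.78082
  class_2: TP=77, FN=71+71=142 → 77/219 = 0.35160
Highest is class 'class_1' with recall = 0.7808.

0.7808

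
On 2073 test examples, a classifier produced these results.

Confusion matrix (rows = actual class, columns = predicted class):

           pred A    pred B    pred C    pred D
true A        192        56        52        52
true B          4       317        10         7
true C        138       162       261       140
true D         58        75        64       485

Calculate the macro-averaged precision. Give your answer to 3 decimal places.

Per-class precision (TP/(TP+FP)):
  A: TP=192, FP=4+138+58=200 → 192/392 = 0.4898
  B: TP=317, FP=56+162+75=293 → 317/610 = 0.5197
  C: TP=261, FP=52+10+64=126 → 261/387 = 0.6744
  D: TP=485, FP=52+7+140=199 → 485/684 = 0.7091
Macro-precision = mean = (0.4898 + 0.5197 + 0.6744 + 0.7091) / 4 = 0.598

0.598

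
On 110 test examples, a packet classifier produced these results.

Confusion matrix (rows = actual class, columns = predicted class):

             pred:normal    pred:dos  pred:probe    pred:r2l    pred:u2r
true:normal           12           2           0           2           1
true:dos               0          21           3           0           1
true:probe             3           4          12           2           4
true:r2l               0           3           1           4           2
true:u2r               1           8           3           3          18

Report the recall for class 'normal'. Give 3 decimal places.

0.706

One-vs-rest for 'normal': TP = diagonal; FP = other classes predicted 'normal'; FN = 'normal' predicted as other.
recall = TP/(TP+FN).
normal: TP=12, FN=2+0+2+1=5 → 12/17 = 0.7059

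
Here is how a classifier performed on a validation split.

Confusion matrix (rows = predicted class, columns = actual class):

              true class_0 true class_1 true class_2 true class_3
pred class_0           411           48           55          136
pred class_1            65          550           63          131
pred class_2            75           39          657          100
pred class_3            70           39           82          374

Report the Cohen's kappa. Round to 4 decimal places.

0.5828

Observed agreement pₒ = trace/N = 1992/2895 = 0.68808
Expected agreement pₑ = Σ (rowᵢ·colᵢ)/N² = (621·650 + 676·809 + 857·871 + 741·565)/2895² = 0.25243
κ = (pₒ − pₑ)/(1 − pₑ) = (0.68808 − 0.25243)/(1 − 0.25243) = 0.5828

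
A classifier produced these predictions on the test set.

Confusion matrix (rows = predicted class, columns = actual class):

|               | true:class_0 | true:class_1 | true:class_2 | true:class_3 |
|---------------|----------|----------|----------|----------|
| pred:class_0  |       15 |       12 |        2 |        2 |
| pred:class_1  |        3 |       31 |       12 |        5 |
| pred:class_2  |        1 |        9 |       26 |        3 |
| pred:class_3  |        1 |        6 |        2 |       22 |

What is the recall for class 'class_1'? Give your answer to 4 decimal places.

0.5345

Take TP from the diagonal, FP from the rest of the 'class_1' prediction marginal, FN from the rest of the 'class_1' actual marginal.
recall = TP/(TP+FN).
class_1: TP=31, FN=12+9+6=27 → 31/58 = 0.53448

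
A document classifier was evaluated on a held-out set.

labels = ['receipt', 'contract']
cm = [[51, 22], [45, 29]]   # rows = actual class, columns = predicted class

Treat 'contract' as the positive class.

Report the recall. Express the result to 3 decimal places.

0.392

Recall = TP/(TP+FN) = 29/(29+45) = 29/74 = 0.392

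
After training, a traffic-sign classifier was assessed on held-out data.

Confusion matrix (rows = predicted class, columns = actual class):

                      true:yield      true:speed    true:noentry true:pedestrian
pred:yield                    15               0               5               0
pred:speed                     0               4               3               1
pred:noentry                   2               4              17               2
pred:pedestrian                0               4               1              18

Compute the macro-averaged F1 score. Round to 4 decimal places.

Per-class F1 score (2·TP/(2·TP+FP+FN)):
  yield: TP=15, FP=0+5+0=5, FN=0+2+0=2 → 30/37 = 0.81081
  speed: TP=4, FP=0+3+1=4, FN=0+4+4=8 → 8/20 = 0.40000
  noentry: TP=17, FP=2+4+2=8, FN=5+3+1=9 → 34/51 = 0.66667
  pedestrian: TP=18, FP=0+4+1=5, FN=0+1+2=3 → 36/44 = 0.81818
Macro-F1 score = mean = (0.81081 + 0.40000 + 0.66667 + 0.81818) / 4 = 0.6739

0.6739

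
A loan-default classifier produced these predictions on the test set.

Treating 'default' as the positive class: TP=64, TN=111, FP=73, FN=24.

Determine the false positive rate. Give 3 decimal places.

0.397

FPR = FP/(FP+TN) = 73/(73+111) = 0.397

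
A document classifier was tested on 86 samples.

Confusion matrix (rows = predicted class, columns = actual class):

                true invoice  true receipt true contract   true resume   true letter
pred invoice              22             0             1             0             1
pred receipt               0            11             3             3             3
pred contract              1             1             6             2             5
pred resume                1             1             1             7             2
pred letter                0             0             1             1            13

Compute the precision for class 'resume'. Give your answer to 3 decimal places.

0.583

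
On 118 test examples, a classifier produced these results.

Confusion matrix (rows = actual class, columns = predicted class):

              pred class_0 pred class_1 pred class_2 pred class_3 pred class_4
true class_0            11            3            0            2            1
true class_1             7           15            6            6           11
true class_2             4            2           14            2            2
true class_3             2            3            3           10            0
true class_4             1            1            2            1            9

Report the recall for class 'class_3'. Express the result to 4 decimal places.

recall = TP/(TP+FN).
class_3: TP=10, FN=2+3+3+0=8 → 10/18 = 0.55556

0.5556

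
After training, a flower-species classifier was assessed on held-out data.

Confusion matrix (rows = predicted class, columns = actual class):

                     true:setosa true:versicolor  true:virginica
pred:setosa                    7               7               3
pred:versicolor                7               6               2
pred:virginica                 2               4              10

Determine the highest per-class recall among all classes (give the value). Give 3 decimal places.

Per-class recall (TP/(TP+FN)):
  setosa: TP=7, FN=7+2=9 → 7/16 = 0.4375
  versicolor: TP=6, FN=7+4=11 → 6/17 = 0.3529
  virginica: TP=10, FN=3+2=5 → 10/15 = 0.6667
Highest is class 'virginica' with recall = 0.667.

0.667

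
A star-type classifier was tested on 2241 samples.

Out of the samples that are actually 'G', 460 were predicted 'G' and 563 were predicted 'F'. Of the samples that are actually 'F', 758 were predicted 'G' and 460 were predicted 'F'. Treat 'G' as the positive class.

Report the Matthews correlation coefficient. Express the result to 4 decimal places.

MCC = (TP·TN − FP·FN) / √((TP+FP)(TP+FN)(TN+FP)(TN+FN))
Numerator = 460·460 − 758·563 = -215154
Denominator = √(1218·1023·1218·1023) = √1552550888196 = 1246014.0000
MCC = -215154 / 1246014.0000 = -0.1727

-0.1727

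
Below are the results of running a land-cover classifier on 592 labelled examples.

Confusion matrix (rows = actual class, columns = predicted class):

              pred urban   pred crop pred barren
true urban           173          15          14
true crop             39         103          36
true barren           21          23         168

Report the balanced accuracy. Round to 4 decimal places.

0.7425

Balanced accuracy = mean of per-class recall.
  urban: recall = 173/202 = 0.85644
  crop: recall = 103/178 = 0.57865
  barren: recall = 168/212 = 0.79245
Mean = (0.85644 + 0.57865 + 0.79245) / 3 = 0.7425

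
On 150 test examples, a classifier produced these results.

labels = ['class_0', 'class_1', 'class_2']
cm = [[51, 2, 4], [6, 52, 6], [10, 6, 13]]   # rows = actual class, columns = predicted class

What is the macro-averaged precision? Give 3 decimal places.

0.731

Per-class precision (TP/(TP+FP)):
  class_0: TP=51, FP=6+10=16 → 51/67 = 0.7612
  class_1: TP=52, FP=2+6=8 → 52/60 = 0.8667
  class_2: TP=13, FP=4+6=10 → 13/23 = 0.5652
Macro-precision = mean = (0.7612 + 0.8667 + 0.5652) / 3 = 0.731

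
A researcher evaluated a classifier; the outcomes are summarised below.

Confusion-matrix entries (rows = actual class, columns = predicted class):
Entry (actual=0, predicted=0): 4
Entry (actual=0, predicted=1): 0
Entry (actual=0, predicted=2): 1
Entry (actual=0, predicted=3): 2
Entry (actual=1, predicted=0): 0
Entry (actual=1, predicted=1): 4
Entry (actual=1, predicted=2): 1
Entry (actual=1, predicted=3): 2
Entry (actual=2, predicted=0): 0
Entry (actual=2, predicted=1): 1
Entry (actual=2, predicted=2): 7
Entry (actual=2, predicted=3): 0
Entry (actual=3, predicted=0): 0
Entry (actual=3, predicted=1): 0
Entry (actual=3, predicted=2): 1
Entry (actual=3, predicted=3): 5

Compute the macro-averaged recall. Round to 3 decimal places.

0.713

Per-class recall (TP/(TP+FN)):
  0: TP=4, FN=0+1+2=3 → 4/7 = 0.5714
  1: TP=4, FN=0+1+2=3 → 4/7 = 0.5714
  2: TP=7, FN=0+1+0=1 → 7/8 = 0.8750
  3: TP=5, FN=0+0+1=1 → 5/6 = 0.8333
Macro-recall = mean = (0.5714 + 0.5714 + 0.8750 + 0.8333) / 4 = 0.713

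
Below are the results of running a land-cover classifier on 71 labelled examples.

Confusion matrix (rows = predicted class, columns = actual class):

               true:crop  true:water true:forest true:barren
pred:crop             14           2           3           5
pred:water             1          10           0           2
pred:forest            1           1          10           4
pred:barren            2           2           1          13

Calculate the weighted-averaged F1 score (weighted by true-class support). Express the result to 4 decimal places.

0.6606

Per-class F1 score (2·TP/(2·TP+FP+FN)):
  crop: TP=14, FP=2+3+5=10, FN=1+1+2=4 → 28/42 = 0.66667
  water: TP=10, FP=1+0+2=3, FN=2+1+2=5 → 20/28 = 0.71429
  forest: TP=10, FP=1+1+4=6, FN=3+0+1=4 → 20/30 = 0.66667
  barren: TP=13, FP=2+2+1=5, FN=5+2+4=11 → 26/42 = 0.61905
Weighted-F1 score = Σ (supportᵢ/N)·F1 scoreᵢ with N=71: (18/71)·0.66667 + (15/71)·0.71429 + (14/71)·0.66667 + (24/71)·0.61905 = 0.6606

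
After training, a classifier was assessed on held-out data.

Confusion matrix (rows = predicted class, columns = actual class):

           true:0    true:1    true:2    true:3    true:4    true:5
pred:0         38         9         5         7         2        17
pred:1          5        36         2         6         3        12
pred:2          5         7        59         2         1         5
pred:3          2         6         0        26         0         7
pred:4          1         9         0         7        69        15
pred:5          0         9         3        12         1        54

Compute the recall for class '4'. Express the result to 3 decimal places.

0.908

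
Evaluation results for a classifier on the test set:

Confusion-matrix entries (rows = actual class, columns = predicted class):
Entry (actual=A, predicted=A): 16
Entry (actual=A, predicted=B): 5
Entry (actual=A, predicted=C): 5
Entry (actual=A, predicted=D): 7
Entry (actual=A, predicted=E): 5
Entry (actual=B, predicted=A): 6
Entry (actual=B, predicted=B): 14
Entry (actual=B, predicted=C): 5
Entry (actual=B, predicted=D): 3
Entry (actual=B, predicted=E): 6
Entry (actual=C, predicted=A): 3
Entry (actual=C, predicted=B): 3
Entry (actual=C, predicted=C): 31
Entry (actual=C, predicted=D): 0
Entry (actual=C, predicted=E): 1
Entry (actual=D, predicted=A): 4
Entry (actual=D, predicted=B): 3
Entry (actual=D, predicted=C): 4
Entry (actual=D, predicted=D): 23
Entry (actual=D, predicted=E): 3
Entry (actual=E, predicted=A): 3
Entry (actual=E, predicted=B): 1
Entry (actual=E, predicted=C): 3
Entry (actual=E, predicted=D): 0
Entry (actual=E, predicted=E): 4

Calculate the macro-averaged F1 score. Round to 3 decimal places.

Per-class F1 score (2·TP/(2·TP+FP+FN)):
  A: TP=16, FP=6+3+4+3=16, FN=5+5+7+5=22 → 32/70 = 0.4571
  B: TP=14, FP=5+3+3+1=12, FN=6+5+3+6=20 → 28/60 = 0.4667
  C: TP=31, FP=5+5+4+3=17, FN=3+3+0+1=7 → 62/86 = 0.7209
  D: TP=23, FP=7+3+0+0=10, FN=4+3+4+3=14 → 46/70 = 0.6571
  E: TP=4, FP=5+6+1+3=15, FN=3+1+3+0=7 → 8/30 = 0.2667
Macro-F1 score = mean = (0.4571 + 0.4667 + 0.7209 + 0.6571 + 0.2667) / 5 = 0.514

0.514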